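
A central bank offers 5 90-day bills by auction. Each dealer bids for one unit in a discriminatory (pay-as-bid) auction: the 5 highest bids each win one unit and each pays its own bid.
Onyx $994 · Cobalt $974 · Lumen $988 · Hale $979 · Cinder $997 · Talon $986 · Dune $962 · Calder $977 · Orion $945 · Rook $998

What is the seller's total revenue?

Total revenue: $4,963

Sorting: 998 (Rook), 997 (Cinder), 994 (Onyx), 988 (Lumen), 986 (Talon), 979 (Hale), 977 (Calder), …
Top 5: Rook, Cinder, Onyx, Lumen, Talon.
Total revenue = 998 + 997 + 994 + 988 + 986 = $4,963.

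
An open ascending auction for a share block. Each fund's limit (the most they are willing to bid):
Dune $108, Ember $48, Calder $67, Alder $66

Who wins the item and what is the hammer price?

Limits ranked: 108 (Dune) > 67 (Calder) > 66 (Alder) > 48 (Ember)
Once the price passes $67, only Dune is left; the hammer falls at Calder's limit of $67.

Dune wins at $67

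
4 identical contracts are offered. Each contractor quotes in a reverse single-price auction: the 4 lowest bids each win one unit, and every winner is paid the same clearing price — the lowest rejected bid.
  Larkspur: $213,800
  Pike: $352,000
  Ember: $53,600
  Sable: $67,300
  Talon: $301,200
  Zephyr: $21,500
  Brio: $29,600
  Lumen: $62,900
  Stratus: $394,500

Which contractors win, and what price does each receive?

Bids ranked low→high: 21,500 (Zephyr), 29,600 (Brio), 53,600 (Ember), 62,900 (Lumen), 67,300 (Sable), 213,800 (Larkspur), …
Lowest 4: Zephyr, Brio, Ember, Lumen.
First losing bid is Sable's $67,300, which sets the uniform price.

Zephyr, Brio, Ember, Lumen; each is paid $67,300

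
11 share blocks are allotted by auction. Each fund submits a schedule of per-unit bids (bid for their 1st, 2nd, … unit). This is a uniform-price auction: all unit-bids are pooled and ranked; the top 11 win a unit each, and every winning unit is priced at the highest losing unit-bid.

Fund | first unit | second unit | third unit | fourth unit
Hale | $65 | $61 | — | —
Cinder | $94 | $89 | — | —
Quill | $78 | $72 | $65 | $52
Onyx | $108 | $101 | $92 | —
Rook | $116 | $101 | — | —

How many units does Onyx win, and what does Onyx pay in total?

All unit-bids, highest first — top 11: 116 (Rook-1), 108 (Onyx-1), 101 (Onyx-2), 101 (Rook-2), 94 (Cinder-1), 92 (Onyx-3), 89 (Cinder-2), 78 (Quill-1), 72 (Quill-2), 65 (Hale-1), 65 (Quill-3)
The (k+1)-th unit-bid is $61.
Onyx wins 3 unit(s) at $61 each.

Onyx: 3 units, pays $183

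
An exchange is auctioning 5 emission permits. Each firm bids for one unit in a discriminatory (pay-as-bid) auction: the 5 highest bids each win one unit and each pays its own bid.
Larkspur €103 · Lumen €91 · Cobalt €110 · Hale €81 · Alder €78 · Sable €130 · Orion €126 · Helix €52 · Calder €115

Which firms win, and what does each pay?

Sable €130, Orion €126, Calder €115, Cobalt €110, Larkspur €103

Bids ranked high→low: 130 (Sable), 126 (Orion), 115 (Calder), 110 (Cobalt), 103 (Larkspur), 91 (Lumen), 81 (Hale), …
Winners (5 units): Sable, Orion, Calder, Cobalt, Larkspur.
Each winner pays its own bid: Sable €130, Orion €126, Calder €115, Cobalt €110, Larkspur €103.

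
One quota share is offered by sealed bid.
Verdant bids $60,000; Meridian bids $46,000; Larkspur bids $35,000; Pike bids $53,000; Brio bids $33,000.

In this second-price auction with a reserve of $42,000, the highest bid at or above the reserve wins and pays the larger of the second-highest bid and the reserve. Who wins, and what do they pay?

Rule: the highest bid at or above the reserve wins and pays the larger of the second-highest bid and the reserve.
Bids ranked: 60,000 (Verdant) > 53,000 (Pike) > 46,000 (Meridian) > 35,000 (Larkspur) > 33,000 (Brio)
Verdant has the top bid at or above the reserve ($60,000).
max(second-highest $53,000, reserve $42,000) = $53,000; the reserve does not bind.

Verdant pays $53,000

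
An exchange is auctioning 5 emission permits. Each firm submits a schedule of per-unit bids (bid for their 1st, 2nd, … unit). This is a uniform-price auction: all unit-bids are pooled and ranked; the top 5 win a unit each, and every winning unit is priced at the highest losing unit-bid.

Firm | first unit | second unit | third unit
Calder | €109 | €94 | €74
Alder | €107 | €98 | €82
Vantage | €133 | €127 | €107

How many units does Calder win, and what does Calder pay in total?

Calder: 1 unit, pays €98

Merging the schedules and taking the best 5: 133 (Vantage-1), 127 (Vantage-2), 109 (Calder-1), 107 (Alder-1), 107 (Vantage-3)
The (k+1)-th unit-bid is €98.
Calder wins 1 unit(s) at €98 each.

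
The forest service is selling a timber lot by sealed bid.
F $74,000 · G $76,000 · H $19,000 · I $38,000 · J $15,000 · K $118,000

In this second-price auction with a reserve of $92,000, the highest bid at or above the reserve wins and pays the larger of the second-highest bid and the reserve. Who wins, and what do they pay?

K pays $92,000

Rule: the highest bid at or above the reserve wins and pays the larger of the second-highest bid and the reserve.
Bids ranked: 118,000 (K) > 76,000 (G) > 74,000 (F) > 38,000 (I) > 19,000 (H) > 15,000 (J)
K has the top bid at or above the reserve ($118,000).
Second-highest bid $76,000 is below the reserve $92,000, so the reserve binds → payment $92,000.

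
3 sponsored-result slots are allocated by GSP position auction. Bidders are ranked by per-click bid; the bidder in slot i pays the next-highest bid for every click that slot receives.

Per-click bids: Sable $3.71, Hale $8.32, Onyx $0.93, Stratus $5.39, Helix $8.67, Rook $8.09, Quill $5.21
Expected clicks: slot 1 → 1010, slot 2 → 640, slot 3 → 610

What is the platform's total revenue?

Sorting advertisers: $8.67 (Helix) > $8.32 (Hale) > $8.09 (Rook) > $5.39 (Stratus) > …
Slot 1: Helix pays $8.32 × 1010 = $8403.20
Slot 2: Hale pays $8.09 × 640 = $5177.60
Slot 3: Rook pays $5.39 × 610 = $3287.90
Total = $16868.70

Total revenue: $16868.70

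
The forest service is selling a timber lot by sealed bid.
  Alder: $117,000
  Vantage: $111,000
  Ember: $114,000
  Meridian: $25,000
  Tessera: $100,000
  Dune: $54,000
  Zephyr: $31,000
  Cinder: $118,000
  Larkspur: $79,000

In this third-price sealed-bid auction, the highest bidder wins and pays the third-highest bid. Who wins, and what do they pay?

Cinder pays $114,000

Bids ranked: 118,000 (Cinder) > 117,000 (Alder) > 114,000 (Ember) > 111,000 (Vantage) > 100,000 (Tessera) > 79,000 (Larkspur) > …
Cinder wins; payment is bid #3 in the ranking = $114,000.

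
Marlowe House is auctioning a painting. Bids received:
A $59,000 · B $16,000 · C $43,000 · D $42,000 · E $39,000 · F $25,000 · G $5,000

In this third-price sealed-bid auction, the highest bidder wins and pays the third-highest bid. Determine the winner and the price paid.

A pays $42,000

Sorting bids: 59,000 (A) > 43,000 (C) > 42,000 (D) > 39,000 (E) > 25,000 (F) > 16,000 (B) > …
A is highest; pays the third-highest bid, $42,000.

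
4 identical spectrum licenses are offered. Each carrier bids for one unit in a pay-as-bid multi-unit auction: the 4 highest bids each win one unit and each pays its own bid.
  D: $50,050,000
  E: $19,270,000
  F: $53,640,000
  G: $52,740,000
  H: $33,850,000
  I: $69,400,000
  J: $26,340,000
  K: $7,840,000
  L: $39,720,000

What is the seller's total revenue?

Ordering the bids: 69,400,000 (I), 53,640,000 (F), 52,740,000 (G), 50,050,000 (D), 39,720,000 (L), 33,850,000 (H), …
The 4 highest are I, F, G, D.
Total revenue = 69,400,000 + 53,640,000 + 52,740,000 + 50,050,000 = $225,830,000.

Total revenue: $225,830,000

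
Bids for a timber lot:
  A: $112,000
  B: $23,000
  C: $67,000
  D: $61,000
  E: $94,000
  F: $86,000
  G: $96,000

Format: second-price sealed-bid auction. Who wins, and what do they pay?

Rule: the highest bidder wins and pays the second-highest bid.
Sorting bids: 112,000 (A) > 96,000 (G) > 94,000 (E) > 86,000 (F) > 67,000 (C) > 61,000 (D) > …
Second-price: A pays G's bid of $96,000.

A pays $96,000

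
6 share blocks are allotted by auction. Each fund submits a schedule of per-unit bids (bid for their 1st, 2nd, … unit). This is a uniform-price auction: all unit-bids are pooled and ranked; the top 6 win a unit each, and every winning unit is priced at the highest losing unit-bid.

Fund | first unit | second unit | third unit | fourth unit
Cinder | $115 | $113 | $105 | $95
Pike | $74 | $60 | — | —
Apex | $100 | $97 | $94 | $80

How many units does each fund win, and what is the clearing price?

Apex 2, Cinder 4; clearing price $94

Pooled unit-bids ranked (top 6): 115 (Cinder-1), 113 (Cinder-2), 105 (Cinder-3), 100 (Apex-1), 97 (Apex-2), 95 (Cinder-4)
Highest rejected unit-bid = $94.
Allocation: Apex 2, Cinder 4.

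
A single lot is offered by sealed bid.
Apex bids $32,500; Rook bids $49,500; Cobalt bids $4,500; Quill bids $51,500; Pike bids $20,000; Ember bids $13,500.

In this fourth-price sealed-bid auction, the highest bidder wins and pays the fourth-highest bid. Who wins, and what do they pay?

Quill pays $20,000

Sorting bids: 51,500 (Quill) > 49,500 (Rook) > 32,500 (Apex) > 20,000 (Pike) > 13,500 (Ember) > 4,500 (Cobalt)
Quill is highest; pays the fourth-highest bid, $20,000.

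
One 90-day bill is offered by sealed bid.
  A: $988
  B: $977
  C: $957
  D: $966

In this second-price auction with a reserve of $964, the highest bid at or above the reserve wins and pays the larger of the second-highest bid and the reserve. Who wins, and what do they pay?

A pays $977

Bids in order: 988 (A) > 977 (B) > 966 (D) > 957 (C)
A has the top bid at or above the reserve ($988).
Second-highest bid $977 exceeds the reserve $964 → payment $977.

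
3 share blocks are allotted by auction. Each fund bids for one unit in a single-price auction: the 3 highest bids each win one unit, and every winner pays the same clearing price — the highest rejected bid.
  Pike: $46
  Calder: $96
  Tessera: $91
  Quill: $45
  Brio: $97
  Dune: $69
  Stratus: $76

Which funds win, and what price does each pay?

Brio, Calder, Tessera; each pays $76

Ordering the bids: 97 (Brio), 96 (Calder), 91 (Tessera), 76 (Stratus), 69 (Dune), …
Top 3: Brio, Calder, Tessera.
Clearing price = highest rejected bid = $76.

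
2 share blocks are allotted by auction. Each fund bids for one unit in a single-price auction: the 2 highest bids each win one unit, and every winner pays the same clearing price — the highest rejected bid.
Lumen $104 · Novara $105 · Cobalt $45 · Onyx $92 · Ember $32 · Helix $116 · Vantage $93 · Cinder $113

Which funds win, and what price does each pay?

Sorting: 116 (Helix), 113 (Cinder), 105 (Novara), 104 (Lumen), …
Winners (2 units): Helix, Cinder.
Highest unsuccessful bid: $105 → clearing price.

Helix, Cinder; each pays $105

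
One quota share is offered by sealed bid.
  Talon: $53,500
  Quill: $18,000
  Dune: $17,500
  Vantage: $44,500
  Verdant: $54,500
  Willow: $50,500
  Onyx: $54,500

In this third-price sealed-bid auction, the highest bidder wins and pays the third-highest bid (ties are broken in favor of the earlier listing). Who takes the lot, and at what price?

Verdant pays $53,500

Sorting bids: 54,500 (Verdant) > 54,500 (Onyx) > 53,500 (Talon) > 50,500 (Willow) > 44,500 (Vantage) > 18,000 (Quill) > …
Verdant and Onyx tie at $54,500; tie-break gives it to Verdant.
Verdant is highest; pays the third-highest bid, $53,500.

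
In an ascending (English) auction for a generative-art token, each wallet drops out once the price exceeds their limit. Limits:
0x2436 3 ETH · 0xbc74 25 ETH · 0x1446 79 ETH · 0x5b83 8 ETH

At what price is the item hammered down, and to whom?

Limits ranked: 79 (0x1446) > 25 (0xbc74) > 8 (0x5b83) > 3 (0x2436)
Bidding ends when 0xbc74 exits at 25 ETH; 0x1446 takes it.

0x1446 wins at 25 ETH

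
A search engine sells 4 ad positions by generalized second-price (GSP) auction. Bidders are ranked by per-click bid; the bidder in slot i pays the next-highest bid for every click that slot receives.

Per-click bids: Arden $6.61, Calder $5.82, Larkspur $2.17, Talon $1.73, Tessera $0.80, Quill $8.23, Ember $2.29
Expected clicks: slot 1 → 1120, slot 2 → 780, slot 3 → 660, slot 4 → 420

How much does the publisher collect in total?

Total revenue: $14365.60

Sorting advertisers: $8.23 (Quill) > $6.61 (Arden) > $5.82 (Calder) > $2.29 (Ember) > $2.17 (Larkspur) > …
Slot 1: Quill pays $6.61 × 1120 = $7403.20
Slot 2: Arden pays $5.82 × 780 = $4539.60
Slot 3: Calder pays $2.29 × 660 = $1511.40
Slot 4: Ember pays $2.17 × 420 = $911.40
Total = $14365.60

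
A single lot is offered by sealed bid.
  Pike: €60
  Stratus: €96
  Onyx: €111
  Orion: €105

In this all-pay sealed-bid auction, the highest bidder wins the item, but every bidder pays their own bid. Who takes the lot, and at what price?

Bids in order: 111 (Onyx) > 105 (Orion) > 96 (Stratus) > 60 (Pike)
Onyx wins with the top bid; all bids are sunk regardless.

Onyx pays €111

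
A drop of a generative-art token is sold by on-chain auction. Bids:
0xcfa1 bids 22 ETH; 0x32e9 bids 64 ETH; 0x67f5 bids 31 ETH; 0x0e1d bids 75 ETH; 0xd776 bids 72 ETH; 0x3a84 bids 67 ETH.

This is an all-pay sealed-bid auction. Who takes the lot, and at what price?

0x0e1d pays 75 ETH

Rule: the highest bidder wins the item, but every bidder pays their own bid.
Bids in order: 75 (0x0e1d) > 72 (0xd776) > 67 (0x3a84) > 64 (0x32e9) > 31 (0x67f5) > 22 (0xcfa1)
0x0e1d is highest and takes the item; every bidder forfeits their bid.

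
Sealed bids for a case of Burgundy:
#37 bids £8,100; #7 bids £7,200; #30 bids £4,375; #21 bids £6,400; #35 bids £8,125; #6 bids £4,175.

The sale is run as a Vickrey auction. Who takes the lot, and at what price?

#35 pays £8,100

Rule: the highest bidder wins and pays the second-highest bid.
Bids in order: 8,125 (#35) > 8,100 (#37) > 7,200 (#7) > 6,400 (#21) > 4,375 (#30) > 4,175 (#6)
#35 is highest; pays the second-highest bid, £8,100.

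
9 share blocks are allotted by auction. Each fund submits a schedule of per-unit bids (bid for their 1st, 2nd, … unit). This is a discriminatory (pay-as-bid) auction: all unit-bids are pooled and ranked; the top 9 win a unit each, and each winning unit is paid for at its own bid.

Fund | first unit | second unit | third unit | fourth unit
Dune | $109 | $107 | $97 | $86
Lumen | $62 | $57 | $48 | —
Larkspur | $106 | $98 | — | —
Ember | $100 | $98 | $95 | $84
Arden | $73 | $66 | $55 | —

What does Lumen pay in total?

Lumen pays $0

All unit-bids, highest first — top 9: 109 (Dune-1), 107 (Dune-2), 106 (Larkspur-1), 100 (Ember-1), 98 (Larkspur-2), 98 (Ember-2), 97 (Dune-3), 95 (Ember-3), 86 (Dune-4)
Next rejected bid: $84 (not a price — pay-as-bid).
Lumen wins no units.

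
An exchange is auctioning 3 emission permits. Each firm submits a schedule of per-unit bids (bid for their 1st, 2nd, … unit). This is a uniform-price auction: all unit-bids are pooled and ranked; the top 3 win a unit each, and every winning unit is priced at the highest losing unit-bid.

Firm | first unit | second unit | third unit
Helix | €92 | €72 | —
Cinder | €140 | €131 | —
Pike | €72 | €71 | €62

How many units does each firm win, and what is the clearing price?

Cinder 2, Helix 1; clearing price €72

Pooled unit-bids ranked (top 3): 140 (Cinder-1), 131 (Cinder-2), 92 (Helix-1)
The (k+1)-th unit-bid is €72.
Allocation: Cinder 2, Helix 1.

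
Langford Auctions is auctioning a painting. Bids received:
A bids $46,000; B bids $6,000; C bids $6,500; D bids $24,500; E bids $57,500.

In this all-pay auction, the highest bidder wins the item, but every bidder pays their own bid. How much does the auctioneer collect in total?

Total revenue: $140,500

Bids in order: 57,500 (E) > 46,000 (A) > 24,500 (D) > 6,500 (C) > 6,000 (B)
E wins with the top bid; all bids are sunk regardless.
Every bidder forfeits their bid regardless of winning.
Revenue = 46,000 + 6,000 + 6,500 + 24,500 + 57,500 = $140,500.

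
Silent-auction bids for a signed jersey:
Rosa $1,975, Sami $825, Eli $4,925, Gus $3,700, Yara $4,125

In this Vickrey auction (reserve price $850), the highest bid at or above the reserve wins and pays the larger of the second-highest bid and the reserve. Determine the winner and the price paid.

Bids in order: 4,925 (Eli) > 4,125 (Yara) > 3,700 (Gus) > 1,975 (Rosa) > 825 (Sami)
Highest eligible bid: Eli at $4,925.
Second-highest bid $4,125 exceeds the reserve $850 → payment $4,125.

Eli pays $4,125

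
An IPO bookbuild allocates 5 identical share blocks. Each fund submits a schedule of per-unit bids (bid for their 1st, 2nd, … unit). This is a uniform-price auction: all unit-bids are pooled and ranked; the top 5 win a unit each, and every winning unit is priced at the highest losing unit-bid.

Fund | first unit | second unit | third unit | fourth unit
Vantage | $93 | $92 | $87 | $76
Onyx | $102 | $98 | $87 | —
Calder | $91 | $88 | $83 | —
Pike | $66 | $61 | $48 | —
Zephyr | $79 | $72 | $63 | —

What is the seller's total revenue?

Merging the schedules and taking the best 5: 102 (Onyx-1), 98 (Onyx-2), 93 (Vantage-1), 92 (Vantage-2), 91 (Calder-1)
First bid not allocated: $88.
Allocation: Calder 1, Onyx 2, Vantage 2. Every unit priced at $88.
Revenue = 5 × 88 = $440.

Total revenue: $440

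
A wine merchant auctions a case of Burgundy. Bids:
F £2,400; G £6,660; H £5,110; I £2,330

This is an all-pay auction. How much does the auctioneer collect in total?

Sorting bids: 6,660 (G) > 5,110 (H) > 2,400 (F) > 2,330 (I)
G wins with the top bid; all bids are sunk regardless.
Every bidder forfeits their bid regardless of winning.
Revenue = 2,400 + 6,660 + 5,110 + 2,330 = £16,500.

Total revenue: £16,500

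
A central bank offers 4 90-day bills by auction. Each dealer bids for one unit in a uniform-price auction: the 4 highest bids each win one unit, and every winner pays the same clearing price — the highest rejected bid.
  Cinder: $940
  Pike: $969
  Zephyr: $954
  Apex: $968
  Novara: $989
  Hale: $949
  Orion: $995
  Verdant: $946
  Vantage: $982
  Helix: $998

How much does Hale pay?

Sorting: 998 (Helix), 995 (Orion), 989 (Novara), 982 (Vantage), 969 (Pike), 968 (Apex), …
Top 4: Helix, Orion, Novara, Vantage.
Highest unsuccessful bid: $969 → clearing price.
Hale does not win → pays $0.

Hale pays $0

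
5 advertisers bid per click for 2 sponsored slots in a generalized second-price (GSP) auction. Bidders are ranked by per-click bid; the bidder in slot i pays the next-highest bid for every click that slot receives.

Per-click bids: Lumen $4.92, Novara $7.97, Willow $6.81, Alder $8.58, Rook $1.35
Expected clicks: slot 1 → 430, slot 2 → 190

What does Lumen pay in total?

Ranked by bid: $8.58 (Alder) > $7.97 (Novara) > $6.81 (Willow) > …
Lumen ranks below slot 2 → no slot, pays nothing.

Lumen pays $0.00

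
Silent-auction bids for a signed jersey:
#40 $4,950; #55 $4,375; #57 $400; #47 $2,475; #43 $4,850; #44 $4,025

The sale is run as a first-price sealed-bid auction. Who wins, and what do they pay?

Rule: the highest bidder wins and pays their own bid.
Sorting bids: 4,950 (#40) > 4,850 (#43) > 4,375 (#55) > 4,025 (#44) > 2,475 (#47) > 400 (#57)
#40 is highest → pays own bid, $4,950.

#40 pays $4,950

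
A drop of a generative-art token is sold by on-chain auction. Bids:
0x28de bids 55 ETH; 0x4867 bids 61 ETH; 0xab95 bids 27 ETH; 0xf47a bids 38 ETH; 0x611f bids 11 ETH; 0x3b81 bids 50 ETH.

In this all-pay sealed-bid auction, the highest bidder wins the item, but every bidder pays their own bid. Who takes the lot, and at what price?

0x4867 pays 61 ETH

Sorting bids: 61 (0x4867) > 55 (0x28de) > 50 (0x3b81) > 38 (0xf47a) > 27 (0xab95) > 11 (0x611f)
0x4867 wins with the top bid; all bids are sunk regardless.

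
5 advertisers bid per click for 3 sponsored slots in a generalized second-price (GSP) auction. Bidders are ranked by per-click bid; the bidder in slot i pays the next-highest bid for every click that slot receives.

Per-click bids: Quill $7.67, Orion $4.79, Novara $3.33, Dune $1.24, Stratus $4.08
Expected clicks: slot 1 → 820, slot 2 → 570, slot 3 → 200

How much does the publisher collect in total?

Total revenue: $6919.40

Sorting advertisers: $7.67 (Quill) > $4.79 (Orion) > $4.08 (Stratus) > $3.33 (Novara) > …
Slot 1: Quill pays $4.79 × 820 = $3927.80
Slot 2: Orion pays $4.08 × 570 = $2325.60
Slot 3: Stratus pays $3.33 × 200 = $666.00
Total = $6919.40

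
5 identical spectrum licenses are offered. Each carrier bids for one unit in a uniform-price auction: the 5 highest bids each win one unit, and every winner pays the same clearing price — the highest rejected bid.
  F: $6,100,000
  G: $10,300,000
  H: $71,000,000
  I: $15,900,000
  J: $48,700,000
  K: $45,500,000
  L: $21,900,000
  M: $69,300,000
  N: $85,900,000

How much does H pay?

H pays $21,900,000

Ordering the bids: 85,900,000 (N), 71,000,000 (H), 69,300,000 (M), 48,700,000 (J), 45,500,000 (K), 21,900,000 (L), 15,900,000 (I), …
Winners (5 units): N, H, M, J, K.
Clearing price = highest rejected bid = $21,900,000.
H wins → pays $21,900,000.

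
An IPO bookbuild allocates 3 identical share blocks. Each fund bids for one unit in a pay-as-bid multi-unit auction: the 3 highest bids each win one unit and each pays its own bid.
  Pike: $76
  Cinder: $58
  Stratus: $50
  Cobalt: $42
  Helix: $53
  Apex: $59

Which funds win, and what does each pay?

Pike $76, Apex $59, Cinder $58

Sorting: 76 (Pike), 59 (Apex), 58 (Cinder), 53 (Helix), 50 (Stratus), …
Winners (3 units): Pike, Apex, Cinder.
Each winner pays its own bid: Pike $76, Apex $59, Cinder $58.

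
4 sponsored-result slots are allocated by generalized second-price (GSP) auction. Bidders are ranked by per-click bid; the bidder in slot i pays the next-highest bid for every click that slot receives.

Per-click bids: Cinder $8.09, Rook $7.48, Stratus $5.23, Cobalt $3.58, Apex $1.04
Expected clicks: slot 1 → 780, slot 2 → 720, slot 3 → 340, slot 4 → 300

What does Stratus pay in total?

Stratus pays $1217.20

Ranked by bid: $8.09 (Cinder) > $7.48 (Rook) > $5.23 (Stratus) > $3.58 (Cobalt) > $1.04 (Apex)
Stratus holds slot 3 → pays next bid $3.58 × 340 clicks = $1217.20.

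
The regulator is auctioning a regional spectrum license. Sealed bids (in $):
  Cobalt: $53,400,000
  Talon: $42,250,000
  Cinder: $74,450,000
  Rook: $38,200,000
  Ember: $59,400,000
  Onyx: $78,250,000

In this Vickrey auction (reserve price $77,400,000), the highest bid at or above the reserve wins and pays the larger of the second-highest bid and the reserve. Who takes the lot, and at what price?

Onyx pays $77,400,000

Bids in order: 78,250,000 (Onyx) > 74,450,000 (Cinder) > 59,400,000 (Ember) > 53,400,000 (Cobalt) > 42,250,000 (Talon) > 38,200,000 (Rook)
Highest eligible bid: Onyx at $78,250,000.
max(second-highest $74,450,000, reserve $77,400,000) = $77,400,000.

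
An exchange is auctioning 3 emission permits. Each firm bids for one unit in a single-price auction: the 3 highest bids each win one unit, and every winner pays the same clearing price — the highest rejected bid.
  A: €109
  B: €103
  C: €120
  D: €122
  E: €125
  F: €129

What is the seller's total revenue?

Ordering the bids: 129 (F), 125 (E), 122 (D), 120 (C), 109 (A), …
Top 3: F, E, D.
Clearing price = highest rejected bid = €120.
Total revenue = 3 × €120 = €360.

Total revenue: €360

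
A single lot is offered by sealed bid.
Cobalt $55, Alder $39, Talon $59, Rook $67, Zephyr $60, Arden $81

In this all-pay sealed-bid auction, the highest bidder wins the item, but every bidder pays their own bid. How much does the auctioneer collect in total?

Bids ranked: 81 (Arden) > 67 (Rook) > 60 (Zephyr) > 59 (Talon) > 55 (Cobalt) > 39 (Alder)
Every bidder forfeits their bid regardless of winning.
Revenue = 55 + 39 + 59 + 67 + 60 + 81 = $361.

Total revenue: $361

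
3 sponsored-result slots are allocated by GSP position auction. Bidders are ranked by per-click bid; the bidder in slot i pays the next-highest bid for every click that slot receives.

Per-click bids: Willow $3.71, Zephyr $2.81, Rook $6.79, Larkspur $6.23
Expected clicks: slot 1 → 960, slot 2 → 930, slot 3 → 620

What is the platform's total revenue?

Total revenue: $11173.30

Ranked by bid: $6.79 (Rook) > $6.23 (Larkspur) > $3.71 (Willow) > $2.81 (Zephyr)
Slot 1: Rook pays $6.23 × 960 = $5980.80
Slot 2: Larkspur pays $3.71 × 930 = $3450.30
Slot 3: Willow pays $2.81 × 620 = $1742.20
Total = $11173.30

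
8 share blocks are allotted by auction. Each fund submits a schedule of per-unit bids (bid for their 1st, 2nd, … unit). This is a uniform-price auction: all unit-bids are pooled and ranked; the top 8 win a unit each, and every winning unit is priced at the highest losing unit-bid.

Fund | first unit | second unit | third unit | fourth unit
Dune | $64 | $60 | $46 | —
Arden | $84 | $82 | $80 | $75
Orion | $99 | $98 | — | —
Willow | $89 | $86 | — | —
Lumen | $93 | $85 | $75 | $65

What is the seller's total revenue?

All unit-bids, highest first — top 8: 99 (Orion-1), 98 (Orion-2), 93 (Lumen-1), 89 (Willow-1), 86 (Willow-2), 85 (Lumen-2), 84 (Arden-1), 82 (Arden-2)
Highest rejected unit-bid = $80.
Allocation: Arden 2, Lumen 2, Orion 2, Willow 2. Every unit priced at $80.
Revenue = 8 × 80 = $640.

Total revenue: $640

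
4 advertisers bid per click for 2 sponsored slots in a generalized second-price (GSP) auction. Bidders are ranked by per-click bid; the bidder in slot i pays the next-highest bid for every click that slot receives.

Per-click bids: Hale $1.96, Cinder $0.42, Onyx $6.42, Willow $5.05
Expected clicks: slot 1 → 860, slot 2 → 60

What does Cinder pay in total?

Cinder pays $0.00

Ranked by bid: $6.42 (Onyx) > $5.05 (Willow) > $1.96 (Hale) > …
Cinder ranks below slot 2 → no slot, pays nothing.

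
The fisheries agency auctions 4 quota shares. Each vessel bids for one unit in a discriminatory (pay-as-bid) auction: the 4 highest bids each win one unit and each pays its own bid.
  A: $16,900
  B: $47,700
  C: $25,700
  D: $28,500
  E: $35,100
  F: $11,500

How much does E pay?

E pays $35,100

Bids ranked high→low: 47,700 (B), 35,100 (E), 28,500 (D), 25,700 (C), 16,900 (A), 11,500 (F)
The 4 highest are B, E, D, C.
E wins → own bid $35,100.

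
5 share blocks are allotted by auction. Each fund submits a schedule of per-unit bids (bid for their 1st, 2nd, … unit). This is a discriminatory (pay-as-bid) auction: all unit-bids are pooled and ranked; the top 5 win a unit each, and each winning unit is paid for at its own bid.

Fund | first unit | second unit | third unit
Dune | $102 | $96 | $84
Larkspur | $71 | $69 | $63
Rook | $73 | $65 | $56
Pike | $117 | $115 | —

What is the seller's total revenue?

Pooled unit-bids ranked (top 5): 117 (Pike-1), 115 (Pike-2), 102 (Dune-1), 96 (Dune-2), 84 (Dune-3)
Next rejected bid: $73 (not a price — pay-as-bid).
Each winning unit pays its own bid.
Revenue = 117 + 115 + 102 + 96 + 84 = $514.

Total revenue: $514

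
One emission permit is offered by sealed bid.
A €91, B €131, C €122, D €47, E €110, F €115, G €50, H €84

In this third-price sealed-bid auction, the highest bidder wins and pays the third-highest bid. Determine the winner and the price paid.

B pays €115

Third-price sealed-bid auction: the highest bidder wins and pays the third-highest bid.
Bids in order: 131 (B) > 122 (C) > 115 (F) > 110 (E) > 91 (A) > 84 (H) > …
B wins; payment is bid #3 in the ranking = €115.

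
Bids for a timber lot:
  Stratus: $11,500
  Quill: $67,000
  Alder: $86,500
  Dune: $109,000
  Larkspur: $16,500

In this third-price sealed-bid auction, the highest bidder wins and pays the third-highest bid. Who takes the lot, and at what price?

Bids ranked: 109,000 (Dune) > 86,500 (Alder) > 67,000 (Quill) > 16,500 (Larkspur) > 11,500 (Stratus)
Dune wins; payment is bid #3 in the ranking = $67,000.

Dune pays $67,000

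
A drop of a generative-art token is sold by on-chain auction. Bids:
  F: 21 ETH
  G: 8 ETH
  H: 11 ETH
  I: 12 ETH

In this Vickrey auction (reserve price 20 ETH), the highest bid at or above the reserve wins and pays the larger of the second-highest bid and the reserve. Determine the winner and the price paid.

Vickrey auction (reserve price 20 ETH): the highest bid at or above the reserve wins and pays the larger of the second-highest bid and the reserve.
Sorting bids: 21 (F) > 12 (I) > 11 (H) > 8 (G)
Highest eligible bid: F at 21 ETH.
Second-highest bid 12 ETH is below the reserve 20 ETH, so the reserve binds → payment 20 ETH.

F pays 20 ETH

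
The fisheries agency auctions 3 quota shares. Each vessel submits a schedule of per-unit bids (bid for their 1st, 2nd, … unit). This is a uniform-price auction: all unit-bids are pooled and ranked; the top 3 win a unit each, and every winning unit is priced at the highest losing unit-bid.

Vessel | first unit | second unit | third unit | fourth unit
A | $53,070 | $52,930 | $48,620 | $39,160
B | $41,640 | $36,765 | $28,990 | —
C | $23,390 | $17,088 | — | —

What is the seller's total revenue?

Pooled unit-bids ranked (top 3): 53,070 (A-1), 52,930 (A-2), 48,620 (A-3)
First bid not allocated: $41,640.
Allocation: A 3. Every unit priced at $41,640.
Revenue = 3 × 41,640 = $124,920.

Total revenue: $124,920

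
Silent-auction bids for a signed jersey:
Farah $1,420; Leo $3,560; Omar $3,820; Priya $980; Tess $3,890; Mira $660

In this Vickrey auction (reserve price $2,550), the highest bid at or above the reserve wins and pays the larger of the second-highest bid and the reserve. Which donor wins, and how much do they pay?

Tess pays $3,820

Vickrey auction (reserve price $2,550): the highest bid at or above the reserve wins and pays the larger of the second-highest bid and the reserve.
Bids in order: 3,890 (Tess) > 3,820 (Omar) > 3,560 (Leo) > 1,420 (Farah) > 980 (Priya) > 660 (Mira)
Highest eligible bid: Tess at $3,890.
Second-highest bid $3,820 exceeds the reserve $2,550 → payment $3,820.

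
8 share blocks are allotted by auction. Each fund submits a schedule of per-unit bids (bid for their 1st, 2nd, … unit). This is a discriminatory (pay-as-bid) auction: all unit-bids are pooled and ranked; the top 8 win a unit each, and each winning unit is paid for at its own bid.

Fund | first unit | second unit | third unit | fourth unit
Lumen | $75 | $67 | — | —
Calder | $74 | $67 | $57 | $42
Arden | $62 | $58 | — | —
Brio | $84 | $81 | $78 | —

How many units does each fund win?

Arden 1, Brio 3, Calder 2, Lumen 2

All unit-bids, highest first — top 8: 84 (Brio-1), 81 (Brio-2), 78 (Brio-3), 75 (Lumen-1), 74 (Calder-1), 67 (Lumen-2), 67 (Calder-2), 62 (Arden-1)
Next rejected bid: $58 (not a price — pay-as-bid).
Allocation: Arden 1, Brio 3, Calder 2, Lumen 2.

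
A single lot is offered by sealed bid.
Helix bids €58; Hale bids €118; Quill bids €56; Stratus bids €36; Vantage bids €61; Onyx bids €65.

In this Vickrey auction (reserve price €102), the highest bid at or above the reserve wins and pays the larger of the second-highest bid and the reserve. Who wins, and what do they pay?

Hale pays €102

Vickrey auction (reserve price €102): the highest bid at or above the reserve wins and pays the larger of the second-highest bid and the reserve.
Sorting bids: 118 (Hale) > 65 (Onyx) > 61 (Vantage) > 58 (Helix) > 56 (Quill) > 36 (Stratus)
Hale has the top bid at or above the reserve (€118).
Second-highest bid €65 is below the reserve €102, so the reserve binds → payment €102.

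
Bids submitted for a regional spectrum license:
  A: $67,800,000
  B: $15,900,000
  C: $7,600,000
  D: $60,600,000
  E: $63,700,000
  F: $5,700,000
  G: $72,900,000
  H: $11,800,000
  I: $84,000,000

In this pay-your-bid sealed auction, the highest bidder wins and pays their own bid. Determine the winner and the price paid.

I pays $84,000,000

Sorting bids: 84,000,000 (I) > 72,900,000 (G) > 67,800,000 (A) > 63,700,000 (E) > 60,600,000 (D) > 15,900,000 (B) > …
I is highest → pays own bid, $84,000,000.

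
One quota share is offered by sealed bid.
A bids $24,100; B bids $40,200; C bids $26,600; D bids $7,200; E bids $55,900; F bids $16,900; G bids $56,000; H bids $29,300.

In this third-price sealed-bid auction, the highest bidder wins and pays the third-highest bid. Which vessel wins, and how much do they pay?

G pays $40,200

Sorting bids: 56,000 (G) > 55,900 (E) > 40,200 (B) > 29,300 (H) > 26,600 (C) > 24,100 (A) > …
G wins; payment is bid #3 in the ranking = $40,200.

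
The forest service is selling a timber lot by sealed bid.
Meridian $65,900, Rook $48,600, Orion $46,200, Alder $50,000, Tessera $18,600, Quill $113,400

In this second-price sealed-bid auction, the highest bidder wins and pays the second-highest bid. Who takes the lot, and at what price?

Quill pays $65,900

Second-price sealed-bid auction: the highest bidder wins and pays the second-highest bid.
Bids in order: 113,400 (Quill) > 65,900 (Meridian) > 50,000 (Alder) > 48,600 (Rook) > 46,200 (Orion) > 18,600 (Tessera)
Second-price: Quill pays Meridian's bid of $65,900.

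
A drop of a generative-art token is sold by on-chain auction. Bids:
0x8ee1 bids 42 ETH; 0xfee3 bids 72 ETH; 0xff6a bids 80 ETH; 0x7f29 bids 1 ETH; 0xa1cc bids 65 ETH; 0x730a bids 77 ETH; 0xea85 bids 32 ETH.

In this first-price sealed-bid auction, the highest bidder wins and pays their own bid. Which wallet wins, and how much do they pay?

First-price sealed-bid auction: the highest bidder wins and pays their own bid.
Bids ranked: 80 (0xff6a) > 77 (0x730a) > 72 (0xfee3) > 65 (0xa1cc) > 42 (0x8ee1) > 32 (0xea85) > …
0xff6a is highest → pays own bid, 80 ETH.

0xff6a pays 80 ETH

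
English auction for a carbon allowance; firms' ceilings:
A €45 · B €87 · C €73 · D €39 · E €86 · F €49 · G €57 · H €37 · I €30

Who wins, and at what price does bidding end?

Sorting limits: 87 (B) > 86 (E) > 73 (C) > 57 (G) > 49 (F) > 45 (A) > …
Once the price passes €86, only B is left; the hammer falls at E's limit of €86.

B wins at €86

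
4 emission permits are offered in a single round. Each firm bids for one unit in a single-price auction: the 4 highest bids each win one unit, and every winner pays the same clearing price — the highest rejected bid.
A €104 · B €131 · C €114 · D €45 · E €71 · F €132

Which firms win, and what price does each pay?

F, B, C, A; each pays €71

Sorting: 132 (F), 131 (B), 114 (C), 104 (A), 71 (E), 45 (D)
Winners (4 units): F, B, C, A.
Highest unsuccessful bid: €71 → clearing price.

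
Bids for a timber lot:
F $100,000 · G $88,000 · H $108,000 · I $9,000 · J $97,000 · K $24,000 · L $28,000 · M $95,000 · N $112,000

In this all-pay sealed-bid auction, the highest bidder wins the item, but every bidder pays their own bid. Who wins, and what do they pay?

N pays $112,000

Rule: the highest bidder wins the item, but every bidder pays their own bid.
Sorting bids: 112,000 (N) > 108,000 (H) > 100,000 (F) > 97,000 (J) > 95,000 (M) > 88,000 (G) > …
N wins with the top bid; all bids are sunk regardless.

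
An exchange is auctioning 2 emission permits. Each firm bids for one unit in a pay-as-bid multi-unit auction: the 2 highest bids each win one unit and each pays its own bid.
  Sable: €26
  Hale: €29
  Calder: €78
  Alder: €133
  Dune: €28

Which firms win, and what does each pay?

Alder €133, Calder €78

Bids ranked high→low: 133 (Alder), 78 (Calder), 29 (Hale), 28 (Dune), …
The 2 highest are Alder, Calder.
Each winner pays its own bid: Alder €133, Calder €78.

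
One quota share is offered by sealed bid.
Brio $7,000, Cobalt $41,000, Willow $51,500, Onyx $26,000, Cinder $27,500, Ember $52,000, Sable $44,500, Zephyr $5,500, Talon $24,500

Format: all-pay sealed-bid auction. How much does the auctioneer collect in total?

Total revenue: $279,500

Sorting bids: 52,000 (Ember) > 51,500 (Willow) > 44,500 (Sable) > 41,000 (Cobalt) > 27,500 (Cinder) > 26,000 (Onyx) > …
Every bidder forfeits their bid regardless of winning.
Revenue = 7,000 + 41,000 + 51,500 + 26,000 + 27,500 + 52,000 + 44,500 + 5,500 + 24,500 = $279,500.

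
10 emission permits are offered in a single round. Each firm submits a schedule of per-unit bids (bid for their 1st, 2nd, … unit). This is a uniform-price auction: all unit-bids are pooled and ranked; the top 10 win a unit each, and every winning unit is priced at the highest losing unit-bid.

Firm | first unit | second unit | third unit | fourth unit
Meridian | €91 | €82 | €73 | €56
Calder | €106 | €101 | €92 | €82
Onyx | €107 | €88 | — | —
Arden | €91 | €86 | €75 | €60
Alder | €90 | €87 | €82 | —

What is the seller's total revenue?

Total revenue: €820

Merging the schedules and taking the best 10: 107 (Onyx-1), 106 (Calder-1), 101 (Calder-2), 92 (Calder-3), 91 (Meridian-1), 91 (Arden-1), 90 (Alder-1), 88 (Onyx-2), 87 (Alder-2), 86 (Arden-2)
Highest rejected unit-bid = €82.
Allocation: Alder 2, Arden 2, Calder 3, Meridian 1, Onyx 2. Every unit priced at €82.
Revenue = 10 × 82 = €820.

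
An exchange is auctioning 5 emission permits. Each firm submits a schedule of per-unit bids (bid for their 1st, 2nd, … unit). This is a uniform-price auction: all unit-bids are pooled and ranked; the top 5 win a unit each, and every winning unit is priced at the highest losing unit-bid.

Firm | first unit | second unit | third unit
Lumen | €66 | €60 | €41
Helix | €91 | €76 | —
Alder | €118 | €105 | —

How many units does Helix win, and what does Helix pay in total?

Merging the schedules and taking the best 5: 118 (Alder-1), 105 (Alder-2), 91 (Helix-1), 76 (Helix-2), 66 (Lumen-1)
Highest rejected unit-bid = €60.
Helix wins 2 unit(s) at €60 each.

Helix: 2 units, pays €120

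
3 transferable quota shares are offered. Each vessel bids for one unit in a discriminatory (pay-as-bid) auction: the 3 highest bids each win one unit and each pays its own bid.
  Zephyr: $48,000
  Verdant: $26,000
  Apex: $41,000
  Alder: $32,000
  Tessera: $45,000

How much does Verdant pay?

Bids ranked high→low: 48,000 (Zephyr), 45,000 (Tessera), 41,000 (Apex), 32,000 (Alder), 26,000 (Verdant)
Winners (3 units): Zephyr, Tessera, Apex.
Verdant does not win → $0.

Verdant pays $0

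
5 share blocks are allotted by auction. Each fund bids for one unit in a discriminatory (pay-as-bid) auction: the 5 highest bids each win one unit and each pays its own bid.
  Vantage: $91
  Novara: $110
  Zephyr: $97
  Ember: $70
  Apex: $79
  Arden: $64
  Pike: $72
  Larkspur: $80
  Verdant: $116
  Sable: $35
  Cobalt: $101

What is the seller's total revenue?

Bids ranked high→low: 116 (Verdant), 110 (Novara), 101 (Cobalt), 97 (Zephyr), 91 (Vantage), 80 (Larkspur), 79 (Apex), …
Top 5: Verdant, Novara, Cobalt, Zephyr, Vantage.
Total revenue = 116 + 110 + 101 + 97 + 91 = $515.

Total revenue: $515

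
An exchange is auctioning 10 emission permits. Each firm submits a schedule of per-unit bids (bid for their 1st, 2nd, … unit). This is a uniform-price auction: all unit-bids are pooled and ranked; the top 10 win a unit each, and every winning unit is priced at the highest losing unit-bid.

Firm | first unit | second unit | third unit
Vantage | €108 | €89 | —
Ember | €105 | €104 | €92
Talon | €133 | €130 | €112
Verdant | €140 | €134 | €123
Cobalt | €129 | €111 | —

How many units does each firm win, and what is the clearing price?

Cobalt 2, Ember 1, Talon 3, Vantage 1, Verdant 3; clearing price €104

All unit-bids, highest first — top 10: 140 (Verdant-1), 134 (Verdant-2), 133 (Talon-1), 130 (Talon-2), 129 (Cobalt-1), 123 (Verdant-3), 112 (Talon-3), 111 (Cobalt-2), 108 (Vantage-1), 105 (Ember-1)
The (k+1)-th unit-bid is €104.
Allocation: Cobalt 2, Ember 1, Talon 3, Vantage 1, Verdant 3.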